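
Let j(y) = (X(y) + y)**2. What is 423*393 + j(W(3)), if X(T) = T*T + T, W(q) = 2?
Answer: 166303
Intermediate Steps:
X(T) = T + T**2 (X(T) = T**2 + T = T + T**2)
j(y) = (y + y*(1 + y))**2 (j(y) = (y*(1 + y) + y)**2 = (y + y*(1 + y))**2)
423*393 + j(W(3)) = 423*393 + 2**2*(2 + 2)**2 = 166239 + 4*4**2 = 166239 + 4*16 = 166239 + 64 = 166303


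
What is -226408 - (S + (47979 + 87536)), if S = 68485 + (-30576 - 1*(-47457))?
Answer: -447289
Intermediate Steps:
S = 85366 (S = 68485 + (-30576 + 47457) = 68485 + 16881 = 85366)
-226408 - (S + (47979 + 87536)) = -226408 - (85366 + (47979 + 87536)) = -226408 - (85366 + 135515) = -226408 - 1*220881 = -226408 - 220881 = -447289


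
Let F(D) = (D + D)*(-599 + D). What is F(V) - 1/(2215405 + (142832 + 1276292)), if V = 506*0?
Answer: -1/3634529 ≈ -2.7514e-7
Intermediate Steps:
V = 0
F(D) = 2*D*(-599 + D) (F(D) = (2*D)*(-599 + D) = 2*D*(-599 + D))
F(V) - 1/(2215405 + (142832 + 1276292)) = 2*0*(-599 + 0) - 1/(2215405 + (142832 + 1276292)) = 2*0*(-599) - 1/(2215405 + 1419124) = 0 - 1/3634529 = -1/3634529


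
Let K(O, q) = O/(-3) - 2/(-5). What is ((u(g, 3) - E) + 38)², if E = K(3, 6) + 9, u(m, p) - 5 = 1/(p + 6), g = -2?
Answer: 2439844/2025 ≈ 1204.9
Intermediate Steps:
K(O, q) = ⅖ - O/3 (K(O, q) = O*(-⅓) - 2*(-⅕) = -O/3 + ⅖ = ⅖ - O/3)
u(m, p) = 5 + 1/(6 + p) (u(m, p) = 5 + 1/(p + 6) = 5 + 1/(6 + p))
E = 42/5 (E = (⅖ - ⅓*3) + 9 = (⅖ - 1) + 9 = -⅗ + 9 = 42/5 ≈ 8.4000)
((u(g, 3) - E) + 38)² = (((31 + 5*3)/(6 + 3) - 1*42/5) + 38)² = (((31 + 15)/9 - 42/5) + 38)² = (((⅑)*46 - 42/5) + 38)² = ((46/9 - 42/5) + 38)² = (-148/45 + 38)² = (1562/45)² = 2439844/2025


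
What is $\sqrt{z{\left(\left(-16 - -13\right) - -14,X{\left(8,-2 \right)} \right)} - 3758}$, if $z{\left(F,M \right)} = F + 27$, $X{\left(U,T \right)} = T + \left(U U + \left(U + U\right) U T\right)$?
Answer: $2 i \sqrt{930} \approx 60.992 i$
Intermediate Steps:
$X{\left(U,T \right)} = T + U^{2} + 2 T U^{2}$ ($X{\left(U,T \right)} = T + \left(U^{2} + 2 U U T\right) = T + \left(U^{2} + 2 U^{2} T\right) = T + \left(U^{2} + 2 T U^{2}\right) = T + U^{2} + 2 T U^{2}$)
$z{\left(F,M \right)} = 27 + F$
$\sqrt{z{\left(\left(-16 - -13\right) - -14,X{\left(8,-2 \right)} \right)} - 3758} = \sqrt{\left(27 - -11\right) - 3758} = \sqrt{\left(27 + \left(\left(-16 + 13\right) + 14\right)\right) - 3758} = \sqrt{\left(27 + \left(-3 + 14\right)\right) - 3758} = \sqrt{\left(27 + 11\right) - 3758} = \sqrt{38 - 3758} = \sqrt{-3720} = 2 i \sqrt{930}$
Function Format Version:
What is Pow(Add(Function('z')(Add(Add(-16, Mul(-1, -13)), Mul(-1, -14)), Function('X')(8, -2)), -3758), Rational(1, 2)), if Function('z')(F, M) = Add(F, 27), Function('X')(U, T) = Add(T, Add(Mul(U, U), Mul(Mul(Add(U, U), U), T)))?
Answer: Mul(2, I, Pow(930, Rational(1, 2))) ≈ Mul(60.992, I)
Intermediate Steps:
Function('X')(U, T) = Add(T, Pow(U, 2), Mul(2, T, Pow(U, 2))) (Function('X')(U, T) = Add(T, Add(Pow(U, 2), Mul(Mul(Mul(2, U), U), T))) = Add(T, Add(Pow(U, 2), Mul(Mul(2, Pow(U, 2)), T))) = Add(T, Add(Pow(U, 2), Mul(2, T, Pow(U, 2)))) = Add(T, Pow(U, 2), Mul(2, T, Pow(U, 2))))
Function('z')(F, M) = Add(27, F)
Pow(Add(Function('z')(Add(Add(-16, Mul(-1, -13)), Mul(-1, -14)), Function('X')(8, -2)), -3758), Rational(1, 2)) = Pow(Add(Add(27, Add(Add(-16, Mul(-1, -13)), Mul(-1, -14))), -3758), Rational(1, 2)) = Pow(Add(Add(27, Add(Add(-16, 13), 14)), -3758), Rational(1, 2)) = Pow(Add(Add(27, Add(-3, 14)), -3758), Rational(1, 2)) = Pow(Add(Add(27, 11), -3758), Rational(1, 2)) = Pow(Add(38, -3758), Rational(1, 2)) = Pow(-3720, Rational(1, 2)) = Mul(2, I, Pow(930, Rational(1, 2)))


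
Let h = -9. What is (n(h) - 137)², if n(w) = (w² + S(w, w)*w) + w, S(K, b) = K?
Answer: 256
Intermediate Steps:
n(w) = w + 2*w² (n(w) = (w² + w*w) + w = (w² + w²) + w = 2*w² + w = w + 2*w²)
(n(h) - 137)² = (-9*(1 + 2*(-9)) - 137)² = (-9*(1 - 18) - 137)² = (-9*(-17) - 137)² = (153 - 137)² = 16² = 256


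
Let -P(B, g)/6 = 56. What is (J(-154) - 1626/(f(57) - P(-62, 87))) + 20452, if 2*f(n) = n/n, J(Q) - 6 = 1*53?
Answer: 13800651/673 ≈ 20506.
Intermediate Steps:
J(Q) = 59 (J(Q) = 6 + 1*53 = 6 + 53 = 59)
P(B, g) = -336 (P(B, g) = -6*56 = -336)
f(n) = ½ (f(n) = (n/n)/2 = (½)*1 = ½)
(J(-154) - 1626/(f(57) - P(-62, 87))) + 20452 = (59 - 1626/(½ - 1*(-336))) + 20452 = (59 - 1626/(½ + 336)) + 20452 = (59 - 1626/673/2) + 20452 = (59 - 1626*2/673) + 20452 = (59 - 3252/673) + 20452 = 36455/673 + 20452 = 13800651/673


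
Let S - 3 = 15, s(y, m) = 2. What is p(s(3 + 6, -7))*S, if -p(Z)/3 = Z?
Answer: -108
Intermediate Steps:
S = 18 (S = 3 + 15 = 18)
p(Z) = -3*Z
p(s(3 + 6, -7))*S = -3*2*18 = -6*18 = -108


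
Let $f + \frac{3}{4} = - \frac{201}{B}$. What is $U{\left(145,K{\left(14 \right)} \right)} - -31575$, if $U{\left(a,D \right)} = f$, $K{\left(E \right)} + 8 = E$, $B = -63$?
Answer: $\frac{2652505}{84} \approx 31577.0$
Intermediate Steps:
$K{\left(E \right)} = -8 + E$
$f = \frac{205}{84}$ ($f = - \frac{3}{4} - \frac{201}{-63} = - \frac{3}{4} - - \frac{67}{21} = - \frac{3}{4} + \frac{67}{21} = \frac{205}{84} \approx 2.4405$)
$U{\left(a,D \right)} = \frac{205}{84}$
$U{\left(145,K{\left(14 \right)} \right)} - -31575 = \frac{205}{84} - -31575 = \frac{205}{84} + 31575 = \frac{2652505}{84}$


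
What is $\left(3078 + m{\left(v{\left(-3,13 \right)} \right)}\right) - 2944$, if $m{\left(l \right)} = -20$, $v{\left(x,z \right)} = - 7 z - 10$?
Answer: $114$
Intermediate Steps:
$v{\left(x,z \right)} = -10 - 7 z$
$\left(3078 + m{\left(v{\left(-3,13 \right)} \right)}\right) - 2944 = \left(3078 - 20\right) - 2944 = 3058 - 2944 = 114$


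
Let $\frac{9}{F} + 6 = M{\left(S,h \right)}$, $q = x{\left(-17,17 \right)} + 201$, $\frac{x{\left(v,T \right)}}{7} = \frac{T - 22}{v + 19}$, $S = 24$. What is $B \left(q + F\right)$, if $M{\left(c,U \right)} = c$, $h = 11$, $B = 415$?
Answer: $76360$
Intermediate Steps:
$x{\left(v,T \right)} = \frac{7 \left(-22 + T\right)}{19 + v}$ ($x{\left(v,T \right)} = 7 \frac{T - 22}{v + 19} = 7 \frac{-22 + T}{19 + v} = \frac{7 \left(-22 + T\right)}{19 + v}$)
$q = \frac{367}{2}$ ($q = \frac{7 \left(-22 + 17\right)}{19 - 17} + 201 = 7 \cdot \frac{1}{2} \left(-5\right) + 201 = - \frac{35}{2} + 201 = \frac{367}{2} \approx 183.5$)
$F = \frac{1}{2}$ ($F = \frac{9}{-6 + 24} = \frac{9}{18} = 9 \cdot \frac{1}{18} = \frac{1}{2} \approx 0.5$)
$B \left(q + F\right) = 415 \left(\frac{367}{2} + \frac{1}{2}\right) = 415 \cdot 184 = 76360$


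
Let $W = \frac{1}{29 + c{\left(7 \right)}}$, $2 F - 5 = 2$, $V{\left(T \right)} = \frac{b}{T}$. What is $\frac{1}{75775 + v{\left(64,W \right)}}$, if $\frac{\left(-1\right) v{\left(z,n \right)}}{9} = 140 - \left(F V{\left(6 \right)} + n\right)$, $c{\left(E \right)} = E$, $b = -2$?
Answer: $\frac{4}{298019} \approx 1.3422 \cdot 10^{-5}$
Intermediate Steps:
$V{\left(T \right)} = - \frac{2}{T}$
$F = \frac{7}{2}$ ($F = \frac{5}{2} + \frac{1}{2} \cdot 2 = \frac{5}{2} + 1 = \frac{7}{2} \approx 3.5$)
$W = \frac{1}{36}$ ($W = \frac{1}{29 + 7} = \frac{1}{36} \approx 0.027778$)
$v{\left(z,n \right)} = - \frac{2541}{2} + 9 n$ ($v{\left(z,n \right)} = - 9 \left(140 - \left(\frac{7 \left(- \frac{2}{6}\right)}{2} + n\right)\right) = - 9 \left(140 - \left(\frac{7 \left(\left(-2\right) \frac{1}{6}\right)}{2} + n\right)\right) = - 9 \left(140 - \left(\frac{7}{2} \left(- \frac{1}{3}\right) + n\right)\right) = - 9 \left(140 - \left(- \frac{7}{6} + n\right)\right) = - 9 \left(\frac{847}{6} - n\right) = - \frac{2541}{2} + 9 n$)
$\frac{1}{75775 + v{\left(64,W \right)}} = \frac{1}{75775 + \left(- \frac{2541}{2} + 9 \cdot \frac{1}{36}\right)} = \frac{1}{75775 + \left(- \frac{2541}{2} + \frac{1}{4}\right)} = \frac{1}{75775 - \frac{5081}{4}} = \frac{1}{\frac{298019}{4}} = \frac{4}{298019}$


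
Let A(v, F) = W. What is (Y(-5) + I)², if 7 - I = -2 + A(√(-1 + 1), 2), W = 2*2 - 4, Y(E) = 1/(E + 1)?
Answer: 1225/16 ≈ 76.563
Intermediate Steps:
Y(E) = 1/(1 + E)
W = 0 (W = 4 - 4 = 0)
A(v, F) = 0
I = 9 (I = 7 - (-2 + 0) = 7 - 1*(-2) = 7 + 2 = 9)
(Y(-5) + I)² = (1/(1 - 5) + 9)² = (1/(-4) + 9)² = (-¼ + 9)² = (35/4)² = 1225/16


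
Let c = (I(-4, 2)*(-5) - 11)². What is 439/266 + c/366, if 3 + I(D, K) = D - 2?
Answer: 234085/48678 ≈ 4.8088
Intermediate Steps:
I(D, K) = -5 + D (I(D, K) = -3 + (D - 2) = -3 + (-2 + D) = -5 + D)
c = 1156 (c = ((-5 - 4)*(-5) - 11)² = (-9*(-5) - 11)² = (45 - 11)² = 34² = 1156)
439/266 + c/366 = 439/266 + 1156/366 = 439*(1/266) + 1156*(1/366) = 439/266 + 578/183 = 234085/48678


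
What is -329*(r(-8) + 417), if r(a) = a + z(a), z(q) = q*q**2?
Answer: 33887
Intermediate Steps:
z(q) = q**3
r(a) = a + a**3
-329*(r(-8) + 417) = -329*((-8 + (-8)**3) + 417) = -329*((-8 - 512) + 417) = -329*(-520 + 417) = -329*(-103) = 33887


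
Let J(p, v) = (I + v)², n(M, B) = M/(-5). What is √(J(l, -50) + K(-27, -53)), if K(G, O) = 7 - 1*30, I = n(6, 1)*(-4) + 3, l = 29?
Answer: √43946/5 ≈ 41.927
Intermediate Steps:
n(M, B) = -M/5 (n(M, B) = M*(-⅕) = -M/5)
I = 39/5 (I = -⅕*6*(-4) + 3 = -6/5*(-4) + 3 = 24/5 + 3 = 39/5 ≈ 7.8000)
K(G, O) = -23 (K(G, O) = 7 - 30 = -23)
J(p, v) = (39/5 + v)²
√(J(l, -50) + K(-27, -53)) = √((39 + 5*(-50))²/25 - 23) = √((39 - 250)²/25 - 23) = √((1/25)*(-211)² - 23) = √((1/25)*44521 - 23) = √(44521/25 - 23) = √(43946/25) = √43946/5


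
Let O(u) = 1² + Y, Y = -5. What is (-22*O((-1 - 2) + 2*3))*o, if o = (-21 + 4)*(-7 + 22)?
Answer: -22440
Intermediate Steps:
o = -255 (o = -17*15 = -255)
O(u) = -4 (O(u) = 1² - 5 = 1 - 5 = -4)
(-22*O((-1 - 2) + 2*3))*o = -22*(-4)*(-255) = 88*(-255) = -22440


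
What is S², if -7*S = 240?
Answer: 57600/49 ≈ 1175.5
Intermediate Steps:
S = -240/7 (S = -⅐*240 = -240/7 ≈ -34.286)
S² = (-240/7)² = 57600/49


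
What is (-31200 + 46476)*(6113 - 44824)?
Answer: -591349236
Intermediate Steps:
(-31200 + 46476)*(6113 - 44824) = 15276*(-38711) = -591349236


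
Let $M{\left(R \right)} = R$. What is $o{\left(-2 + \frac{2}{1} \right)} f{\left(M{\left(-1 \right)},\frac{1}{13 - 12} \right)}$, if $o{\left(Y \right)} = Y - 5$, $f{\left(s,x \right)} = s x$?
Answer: $5$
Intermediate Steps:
$o{\left(Y \right)} = -5 + Y$
$o{\left(-2 + \frac{2}{1} \right)} f{\left(M{\left(-1 \right)},\frac{1}{13 - 12} \right)} = \left(-5 - \left(2 - \frac{2}{1}\right)\right) \left(- \frac{1}{13 - 12}\right) = \left(-5 + \left(-2 + 2 \cdot 1\right)\right) \left(- 1^{-1}\right) = \left(-5 + \left(-2 + 2\right)\right) \left(\left(-1\right) 1\right) = \left(-5 + 0\right) \left(-1\right) = \left(-5\right) \left(-1\right) = 5$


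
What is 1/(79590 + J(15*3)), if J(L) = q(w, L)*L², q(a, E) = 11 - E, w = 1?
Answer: 1/10740 ≈ 9.3110e-5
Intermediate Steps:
J(L) = L²*(11 - L) (J(L) = (11 - L)*L² = L²*(11 - L))
1/(79590 + J(15*3)) = 1/(79590 + (15*3)²*(11 - 15*3)) = 1/(79590 + 45²*(11 - 1*45)) = 1/(79590 + 2025*(11 - 45)) = 1/(79590 + 2025*(-34)) = 1/(79590 - 68850) = 1/10740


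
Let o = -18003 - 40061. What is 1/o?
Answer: -1/58064 ≈ -1.7222e-5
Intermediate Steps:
o = -58064
1/o = 1/(-58064) = -1/58064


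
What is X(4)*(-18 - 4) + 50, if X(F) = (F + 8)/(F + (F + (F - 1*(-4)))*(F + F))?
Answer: 1184/25 ≈ 47.360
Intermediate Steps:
X(F) = (8 + F)/(F + 2*F*(4 + 2*F)) (X(F) = (8 + F)/(F + (F + (F + 4))*(2*F)) = (8 + F)/(F + (F + (4 + F))*(2*F)) = (8 + F)/(F + (4 + 2*F)*(2*F)) = (8 + F)/(F + 2*F*(4 + 2*F)))
X(4)*(-18 - 4) + 50 = ((8 + 4)/(4*(9 + 4*4)))*(-18 - 4) + 50 = ((¼)*12/(9 + 16))*(-22) + 50 = ((¼)*12/25)*(-22) + 50 = ((¼)*(1/25)*12)*(-22) + 50 = (3/25)*(-22) + 50 = -66/25 + 50 = 1184/25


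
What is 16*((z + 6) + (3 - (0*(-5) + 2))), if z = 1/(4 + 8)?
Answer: 340/3 ≈ 113.33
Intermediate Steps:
z = 1/12 ≈ 0.083333
16*((z + 6) + (3 - (0*(-5) + 2))) = 16*((1/12 + 6) + (3 - (0*(-5) + 2))) = 16*(73/12 + (3 - (0 + 2))) = 16*(73/12 + (3 - 1*2)) = 16*(73/12 + (3 - 2)) = 16*(73/12 + 1) = 16*(85/12) = 340/3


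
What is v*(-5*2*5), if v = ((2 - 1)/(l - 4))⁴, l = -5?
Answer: -50/6561 ≈ -0.0076208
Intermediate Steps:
v = 1/6561 (v = ((2 - 1)/(-5 - 4))⁴ = (1/(-9))⁴ = (1*(-⅑))⁴ = (-⅑)⁴ = 1/6561 ≈ 0.00015242)
v*(-5*2*5) = (-5*2*5)/6561 = (-10*5)/6561 = (1/6561)*(-50) = -50/6561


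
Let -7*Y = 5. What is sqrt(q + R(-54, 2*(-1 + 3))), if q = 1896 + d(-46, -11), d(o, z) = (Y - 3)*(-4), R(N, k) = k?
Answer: 2*sqrt(23457)/7 ≈ 43.759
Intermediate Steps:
Y = -5/7 (Y = -1/7*5 = -5/7 ≈ -0.71429)
d(o, z) = 104/7 (d(o, z) = (-5/7 - 3)*(-4) = -26/7*(-4) = 104/7)
q = 13376/7 (q = 1896 + 104/7 = 13376/7 ≈ 1910.9)
sqrt(q + R(-54, 2*(-1 + 3))) = sqrt(13376/7 + 2*(-1 + 3)) = sqrt(13376/7 + 2*2) = sqrt(13376/7 + 4) = sqrt(13404/7) = 2*sqrt(23457)/7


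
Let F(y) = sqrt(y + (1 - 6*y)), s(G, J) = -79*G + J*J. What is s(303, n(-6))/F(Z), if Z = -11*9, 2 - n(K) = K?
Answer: -23873*sqrt(31)/124 ≈ -1071.9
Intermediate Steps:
n(K) = 2 - K
Z = -99
s(G, J) = J**2 - 79*G (s(G, J) = -79*G + J**2 = J**2 - 79*G)
F(y) = sqrt(1 - 5*y)
s(303, n(-6))/F(Z) = ((2 - 1*(-6))**2 - 79*303)/(sqrt(1 - 5*(-99))) = ((2 + 6)**2 - 23937)/(sqrt(1 + 495)) = (8**2 - 23937)/(sqrt(496)) = (64 - 23937)/((4*sqrt(31))) = -23873*sqrt(31)/124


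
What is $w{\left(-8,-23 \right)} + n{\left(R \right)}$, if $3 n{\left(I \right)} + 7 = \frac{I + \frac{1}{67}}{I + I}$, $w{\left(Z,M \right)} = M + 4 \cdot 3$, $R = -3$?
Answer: $- \frac{7940}{603} \approx -13.167$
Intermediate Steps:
$w{\left(Z,M \right)} = 12 + M$ ($w{\left(Z,M \right)} = M + 12 = 12 + M$)
$n{\left(I \right)} = - \frac{7}{3} + \frac{\frac{1}{67} + I}{6 I}$ ($n{\left(I \right)} = - \frac{7}{3} + \frac{\left(I + \frac{1}{67}\right) \frac{1}{I + I}}{3} = - \frac{7}{3} + \frac{\left(I + \frac{1}{67}\right) \frac{1}{2 I}}{3} = - \frac{7}{3} + \frac{\left(\frac{1}{67} + I\right) \frac{1}{2 I}}{3} = - \frac{7}{3} + \frac{\frac{1}{2} \frac{1}{I} \left(\frac{1}{67} + I\right)}{3} = - \frac{7}{3} + \frac{\frac{1}{67} + I}{6 I}$)
$w{\left(-8,-23 \right)} + n{\left(R \right)} = \left(12 - 23\right) + \frac{1 - -2613}{402 \left(-3\right)} = -11 + \frac{1}{402} \left(- \frac{1}{3}\right) \left(1 + 2613\right) = -11 + \frac{1}{402} \left(- \frac{1}{3}\right) 2614 = -11 - \frac{1307}{603} = - \frac{7940}{603}$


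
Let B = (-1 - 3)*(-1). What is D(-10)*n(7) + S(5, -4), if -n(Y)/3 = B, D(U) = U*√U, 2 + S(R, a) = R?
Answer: 3 + 120*I*√10 ≈ 3.0 + 379.47*I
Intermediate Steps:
S(R, a) = -2 + R
D(U) = U^(3/2)
B = 4 (B = -4*(-1) = 4)
n(Y) = -12 (n(Y) = -3*4 = -12)
D(-10)*n(7) + S(5, -4) = (-10)^(3/2)*(-12) + (-2 + 5) = -10*I*√10*(-12) + 3 = 120*I*√10 + 3 = 3 + 120*I*√10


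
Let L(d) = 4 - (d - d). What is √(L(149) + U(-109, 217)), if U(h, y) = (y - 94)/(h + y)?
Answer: √185/6 ≈ 2.2669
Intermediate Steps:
U(h, y) = (-94 + y)/(h + y)
L(d) = 4 (L(d) = 4 - 1*0 = 4 + 0 = 4)
√(L(149) + U(-109, 217)) = √(4 + (-94 + 217)/(-109 + 217)) = √(4 + 123/108) = √(4 + (1/108)*123) = √(4 + 41/36) = √(185/36) = √185/6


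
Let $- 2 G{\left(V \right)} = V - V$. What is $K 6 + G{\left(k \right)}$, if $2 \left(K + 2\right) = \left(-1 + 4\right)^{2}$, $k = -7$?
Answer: $15$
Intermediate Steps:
$G{\left(V \right)} = 0$ ($G{\left(V \right)} = - \frac{V - V}{2} = \left(- \frac{1}{2}\right) 0 = 0$)
$K = \frac{5}{2}$ ($K = -2 + \frac{\left(-1 + 4\right)^{2}}{2} = -2 + \frac{3^{2}}{2} = -2 + \frac{1}{2} \cdot 9 = -2 + \frac{9}{2} = \frac{5}{2} \approx 2.5$)
$K 6 + G{\left(k \right)} = \frac{5}{2} \cdot 6 + 0 = 15 + 0 = 15$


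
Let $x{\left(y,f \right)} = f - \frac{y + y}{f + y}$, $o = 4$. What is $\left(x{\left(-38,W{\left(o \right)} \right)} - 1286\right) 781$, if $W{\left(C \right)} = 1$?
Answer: $- \frac{37192001}{37} \approx -1.0052 \cdot 10^{6}$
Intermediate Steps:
$x{\left(y,f \right)} = f - \frac{2 y}{f + y}$
$\left(x{\left(-38,W{\left(o \right)} \right)} - 1286\right) 781 = \left(\frac{1^{2} - -76 + 1 \left(-38\right)}{1 - 38} - 1286\right) 781 = \left(\frac{1 + 76 - 38}{-37} - 1286\right) 781 = \left(\left(- \frac{1}{37}\right) 39 - 1286\right) 781 = \left(- \frac{39}{37} - 1286\right) 781 = \left(- \frac{47621}{37}\right) 781 = - \frac{37192001}{37}$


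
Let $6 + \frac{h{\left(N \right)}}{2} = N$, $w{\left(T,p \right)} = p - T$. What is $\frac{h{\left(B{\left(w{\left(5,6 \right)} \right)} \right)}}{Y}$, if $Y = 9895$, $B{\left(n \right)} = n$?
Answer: $- \frac{2}{1979} \approx -0.0010106$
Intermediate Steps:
$h{\left(N \right)} = -12 + 2 N$
$\frac{h{\left(B{\left(w{\left(5,6 \right)} \right)} \right)}}{Y} = \frac{-12 + 2 \left(6 - 5\right)}{9895} = \left(-12 + 2 \left(6 - 5\right)\right) \frac{1}{9895} = \left(-12 + 2 \cdot 1\right) \frac{1}{9895} = \left(-12 + 2\right) \frac{1}{9895} = \left(-10\right) \frac{1}{9895} = - \frac{2}{1979}$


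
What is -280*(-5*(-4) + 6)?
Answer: -7280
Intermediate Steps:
-280*(-5*(-4) + 6) = -280*(20 + 6) = -280*26 = -7280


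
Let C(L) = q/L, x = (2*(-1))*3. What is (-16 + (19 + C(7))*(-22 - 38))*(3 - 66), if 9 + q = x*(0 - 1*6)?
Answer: 87408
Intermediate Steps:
x = -6 (x = -2*3 = -6)
q = 27 (q = -9 - 6*(0 - 1*6) = -9 - 6*(0 - 6) = -9 - 6*(-6) = -9 + 36 = 27)
C(L) = 27/L
(-16 + (19 + C(7))*(-22 - 38))*(3 - 66) = (-16 + (19 + 27/7)*(-22 - 38))*(3 - 66) = (-16 + (19 + 27*(1/7))*(-60))*(-63) = (-16 + (19 + 27/7)*(-60))*(-63) = (-16 + (160/7)*(-60))*(-63) = (-16 - 9600/7)*(-63) = -9712/7*(-63) = 87408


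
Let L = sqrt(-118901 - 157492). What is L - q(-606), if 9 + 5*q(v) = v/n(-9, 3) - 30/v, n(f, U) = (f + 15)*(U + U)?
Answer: 3125/606 + I*sqrt(276393) ≈ 5.1568 + 525.73*I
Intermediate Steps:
n(f, U) = 2*U*(15 + f) (n(f, U) = (15 + f)*(2*U) = 2*U*(15 + f))
q(v) = -9/5 - 6/v + v/180 (q(v) = -9/5 + (v/((2*3*(15 - 9))) - 30/v)/5 = -9/5 + (v/((2*3*6)) - 30/v)/5 = -9/5 + (v/36 - 30/v)/5 = -9/5 + (-30/v + v/36)/5 = -9/5 + (-6/v + v/180) = -9/5 - 6/v + v/180)
L = I*sqrt(276393) (L = sqrt(-276393) = I*sqrt(276393) ≈ 525.73*I)
L - q(-606) = I*sqrt(276393) - (-1080 - 606*(-324 - 606))/(180*(-606)) = I*sqrt(276393) - (-1)*(-1080 - 606*(-930))/(180*606) = I*sqrt(276393) - (-1)*(-1080 + 563580)/(180*606) = I*sqrt(276393) - (-1)*562500/(180*606) = I*sqrt(276393) - 1*(-3125/606) = I*sqrt(276393) + 3125/606 = 3125/606 + I*sqrt(276393)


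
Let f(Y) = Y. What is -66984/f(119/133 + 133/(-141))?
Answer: 89725068/65 ≈ 1.3804e+6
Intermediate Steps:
-66984/f(119/133 + 133/(-141)) = -66984/(119/133 + 133/(-141)) = -66984/(119*(1/133) + 133*(-1/141)) = -66984/(17/19 - 133/141) = -66984/(-130/2679) = -66984*(-2679/130) = 89725068/65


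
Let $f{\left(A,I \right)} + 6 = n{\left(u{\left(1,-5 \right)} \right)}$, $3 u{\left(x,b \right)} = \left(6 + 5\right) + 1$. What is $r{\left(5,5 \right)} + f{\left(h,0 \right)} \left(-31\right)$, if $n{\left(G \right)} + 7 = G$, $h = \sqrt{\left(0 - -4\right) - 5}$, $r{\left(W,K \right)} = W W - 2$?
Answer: $302$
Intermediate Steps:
$u{\left(x,b \right)} = 4$ ($u{\left(x,b \right)} = \frac{\left(6 + 5\right) + 1}{3} = \frac{11 + 1}{3} = \frac{1}{3} \cdot 12 = 4$)
$r{\left(W,K \right)} = -2 + W^{2}$ ($r{\left(W,K \right)} = W^{2} - 2 = -2 + W^{2}$)
$h = i$ ($h = \sqrt{\left(0 + 4\right) - 5} = \sqrt{4 - 5} = \sqrt{-1} = i \approx 1.0 i$)
$n{\left(G \right)} = -7 + G$
$f{\left(A,I \right)} = -9$ ($f{\left(A,I \right)} = -6 + \left(-7 + 4\right) = -6 - 3 = -9$)
$r{\left(5,5 \right)} + f{\left(h,0 \right)} \left(-31\right) = \left(-2 + 5^{2}\right) - -279 = \left(-2 + 25\right) + 279 = 23 + 279 = 302$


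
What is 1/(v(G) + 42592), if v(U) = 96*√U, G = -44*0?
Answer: 1/42592 ≈ 2.3479e-5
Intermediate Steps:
G = 0
1/(v(G) + 42592) = 1/(96*√0 + 42592) = 1/(96*0 + 42592) = 1/(0 + 42592) = 1/42592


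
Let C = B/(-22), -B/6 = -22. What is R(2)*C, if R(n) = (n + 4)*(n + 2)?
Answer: -144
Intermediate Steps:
B = 132 (B = -6*(-22) = 132)
C = -6 (C = 132/(-22) = 132*(-1/22) = -6)
R(n) = (2 + n)*(4 + n) (R(n) = (4 + n)*(2 + n) = (2 + n)*(4 + n))
R(2)*C = (8 + 2² + 6*2)*(-6) = (8 + 4 + 12)*(-6) = 24*(-6) = -144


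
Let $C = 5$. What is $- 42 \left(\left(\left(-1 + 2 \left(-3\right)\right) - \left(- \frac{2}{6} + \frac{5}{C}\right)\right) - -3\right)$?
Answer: $196$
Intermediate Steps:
$- 42 \left(\left(\left(-1 + 2 \left(-3\right)\right) - \left(- \frac{2}{6} + \frac{5}{C}\right)\right) - -3\right) = - 42 \left(\left(\left(-1 + 2 \left(-3\right)\right) - \left(- \frac{2}{6} + \frac{5}{5}\right)\right) - -3\right) = - 42 \left(\left(\left(-1 - 6\right) - \left(\left(-2\right) \frac{1}{6} + 5 \cdot \frac{1}{5}\right)\right) + 3\right) = - 42 \left(\left(-7 - \left(- \frac{1}{3} + 1\right)\right) + 3\right) = - 42 \left(\left(-7 - \frac{2}{3}\right) + 3\right) = - 42 \left(- \frac{23}{3} + 3\right) = \left(-42\right) \left(- \frac{14}{3}\right) = 196$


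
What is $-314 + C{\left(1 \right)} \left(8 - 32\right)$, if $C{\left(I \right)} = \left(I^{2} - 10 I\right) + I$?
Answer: $-122$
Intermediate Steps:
$C{\left(I \right)} = I^{2} - 9 I$
$-314 + C{\left(1 \right)} \left(8 - 32\right) = -314 + 1 \left(-9 + 1\right) \left(8 - 32\right) = -314 + 1 \left(-8\right) \left(8 - 32\right) = -314 - -192 = -314 + 192 = -122$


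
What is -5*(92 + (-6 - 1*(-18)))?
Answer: -520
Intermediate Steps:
-5*(92 + (-6 - 1*(-18))) = -5*(92 + (-6 + 18)) = -5*(92 + 12) = -5*104 = -520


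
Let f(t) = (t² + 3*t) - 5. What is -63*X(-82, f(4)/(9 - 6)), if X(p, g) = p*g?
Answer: 39606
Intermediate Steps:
f(t) = -5 + t² + 3*t
X(p, g) = g*p
-63*X(-82, f(4)/(9 - 6)) = -63*(-5 + 4² + 3*4)/(9 - 6)*(-82) = -63*(-5 + 16 + 12)/3*(-82) = -63*23*(⅓)*(-82) = -483*(-82) = -63*(-1886/3) = 39606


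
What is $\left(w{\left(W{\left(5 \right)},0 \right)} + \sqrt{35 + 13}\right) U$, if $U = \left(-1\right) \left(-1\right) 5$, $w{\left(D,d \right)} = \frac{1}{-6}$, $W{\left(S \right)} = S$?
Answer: $- \frac{5}{6} + 20 \sqrt{3} \approx 33.808$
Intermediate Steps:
$w{\left(D,d \right)} = - \frac{1}{6}$
$U = 5$ ($U = 1 \cdot 5 = 5$)
$\left(w{\left(W{\left(5 \right)},0 \right)} + \sqrt{35 + 13}\right) U = \left(- \frac{1}{6} + \sqrt{35 + 13}\right) 5 = \left(- \frac{1}{6} + \sqrt{48}\right) 5 = \left(- \frac{1}{6} + 4 \sqrt{3}\right) 5 = - \frac{5}{6} + 20 \sqrt{3}$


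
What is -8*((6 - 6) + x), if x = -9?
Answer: 72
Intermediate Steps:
-8*((6 - 6) + x) = -8*((6 - 6) - 9) = -8*(0 - 9) = -8*(-9) = 72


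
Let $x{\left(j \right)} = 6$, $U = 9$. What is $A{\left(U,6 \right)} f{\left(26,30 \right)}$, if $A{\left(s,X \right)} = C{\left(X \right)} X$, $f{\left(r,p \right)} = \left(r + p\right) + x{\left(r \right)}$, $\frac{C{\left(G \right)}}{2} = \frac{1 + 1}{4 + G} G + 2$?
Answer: $\frac{11904}{5} \approx 2380.8$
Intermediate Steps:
$C{\left(G \right)} = 4 + \frac{4 G}{4 + G}$ ($C{\left(G \right)} = 2 \left(\frac{1 + 1}{4 + G} G + 2\right) = 2 \left(\frac{2}{4 + G} G + 2\right) = 2 \left(\frac{2 G}{4 + G} + 2\right) = 2 \left(2 + \frac{2 G}{4 + G}\right) = 4 + \frac{4 G}{4 + G}$)
$f{\left(r,p \right)} = 6 + p + r$ ($f{\left(r,p \right)} = \left(r + p\right) + 6 = \left(p + r\right) + 6 = 6 + p + r$)
$A{\left(s,X \right)} = \frac{8 X \left(2 + X\right)}{4 + X}$ ($A{\left(s,X \right)} = \frac{8 \left(2 + X\right)}{4 + X} X = \frac{8 X \left(2 + X\right)}{4 + X}$)
$A{\left(U,6 \right)} f{\left(26,30 \right)} = 8 \cdot 6 \frac{1}{4 + 6} \left(2 + 6\right) \left(6 + 30 + 26\right) = 8 \cdot 6 \cdot \frac{1}{10} \cdot 8 \cdot 62 = \frac{192}{5} \cdot 62 = \frac{11904}{5}$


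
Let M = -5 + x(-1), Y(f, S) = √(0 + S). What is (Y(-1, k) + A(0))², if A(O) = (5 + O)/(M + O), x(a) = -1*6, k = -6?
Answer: (5 - 11*I*√6)²/121 ≈ -5.7934 - 2.2268*I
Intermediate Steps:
Y(f, S) = √S
x(a) = -6
M = -11 (M = -5 - 6 = -11)
A(O) = (5 + O)/(-11 + O)
(Y(-1, k) + A(0))² = (√(-6) + (5 + 0)/(-11 + 0))² = (I*√6 + 5/(-11))² = (I*√6 - 1/11*5)² = (I*√6 - 5/11)² = (-5/11 + I*√6)²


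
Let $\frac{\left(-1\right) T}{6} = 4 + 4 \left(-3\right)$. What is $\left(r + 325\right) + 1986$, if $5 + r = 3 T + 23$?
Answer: $2473$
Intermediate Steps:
$T = 48$ ($T = - 6 \left(4 + 4 \left(-3\right)\right) = - 6 \left(4 - 12\right) = \left(-6\right) \left(-8\right) = 48$)
$r = 162$ ($r = -5 + \left(3 \cdot 48 + 23\right) = -5 + \left(144 + 23\right) = -5 + 167 = 162$)
$\left(r + 325\right) + 1986 = \left(162 + 325\right) + 1986 = 487 + 1986 = 2473$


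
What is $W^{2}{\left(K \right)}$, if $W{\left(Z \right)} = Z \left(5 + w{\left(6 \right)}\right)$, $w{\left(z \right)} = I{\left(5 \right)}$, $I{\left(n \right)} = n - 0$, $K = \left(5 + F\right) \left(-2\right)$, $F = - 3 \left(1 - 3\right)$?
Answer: $48400$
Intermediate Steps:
$F = 6$ ($F = \left(-3\right) \left(-2\right) = 6$)
$K = -22$ ($K = \left(5 + 6\right) \left(-2\right) = 11 \left(-2\right) = -22$)
$I{\left(n \right)} = n$ ($I{\left(n \right)} = n + 0 = n$)
$w{\left(z \right)} = 5$
$W{\left(Z \right)} = 10 Z$ ($W{\left(Z \right)} = Z \left(5 + 5\right) = Z 10 = 10 Z$)
$W^{2}{\left(K \right)} = \left(10 \left(-22\right)\right)^{2} = \left(-220\right)^{2} = 48400$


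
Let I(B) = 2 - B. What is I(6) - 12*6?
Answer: -76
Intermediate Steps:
I(6) - 12*6 = (2 - 1*6) - 12*6 = (2 - 6) - 72 = -4 - 72 = -76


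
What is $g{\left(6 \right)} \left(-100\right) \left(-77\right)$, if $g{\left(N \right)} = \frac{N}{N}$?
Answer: $7700$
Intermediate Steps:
$g{\left(N \right)} = 1$
$g{\left(6 \right)} \left(-100\right) \left(-77\right) = 1 \left(-100\right) \left(-77\right) = \left(-100\right) \left(-77\right) = 7700$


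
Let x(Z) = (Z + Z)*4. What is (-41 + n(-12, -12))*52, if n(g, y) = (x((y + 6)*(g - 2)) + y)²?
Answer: 22649068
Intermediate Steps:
x(Z) = 8*Z (x(Z) = (2*Z)*4 = 8*Z)
n(g, y) = (y + 8*(-2 + g)*(6 + y))² (n(g, y) = (8*((y + 6)*(g - 2)) + y)² = (8*((6 + y)*(-2 + g)) + y)² = (8*((-2 + g)*(6 + y)) + y)² = (8*(-2 + g)*(6 + y) + y)² = (y + 8*(-2 + g)*(6 + y))²)
(-41 + n(-12, -12))*52 = (-41 + (-96 - 15*(-12) + 48*(-12) + 8*(-12)*(-12))²)*52 = (-41 + (-96 + 180 - 576 + 1152)²)*52 = (-41 + 660²)*52 = (-41 + 435600)*52 = 435559*52 = 22649068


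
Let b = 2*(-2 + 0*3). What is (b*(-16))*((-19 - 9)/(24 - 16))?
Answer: -224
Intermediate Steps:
b = -4 (b = 2*(-2 + 0) = 2*(-2) = -4)
(b*(-16))*((-19 - 9)/(24 - 16)) = (-4*(-16))*((-19 - 9)/(24 - 16)) = 64*(-28/8) = 64*(-28*⅛) = 64*(-7/2) = -224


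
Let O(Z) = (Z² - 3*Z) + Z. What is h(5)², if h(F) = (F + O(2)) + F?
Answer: 100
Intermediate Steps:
O(Z) = Z² - 2*Z
h(F) = 2*F (h(F) = (F + 2*(-2 + 2)) + F = (F + 2*0) + F = (F + 0) + F = F + F = 2*F)
h(5)² = (2*5)² = 10² = 100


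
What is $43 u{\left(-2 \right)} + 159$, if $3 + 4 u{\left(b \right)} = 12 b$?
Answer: $- \frac{525}{4} \approx -131.25$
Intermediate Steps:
$u{\left(b \right)} = - \frac{3}{4} + 3 b$ ($u{\left(b \right)} = - \frac{3}{4} + \frac{12 b}{4} = - \frac{3}{4} + 3 b$)
$43 u{\left(-2 \right)} + 159 = 43 \left(- \frac{3}{4} + 3 \left(-2\right)\right) + 159 = 43 \left(- \frac{3}{4} - 6\right) + 159 = 43 \left(- \frac{27}{4}\right) + 159 = - \frac{1161}{4} + 159 = - \frac{525}{4}$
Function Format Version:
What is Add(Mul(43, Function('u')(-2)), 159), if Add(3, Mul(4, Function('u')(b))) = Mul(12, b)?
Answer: Rational(-525, 4) ≈ -131.25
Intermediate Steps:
Function('u')(b) = Add(Rational(-3, 4), Mul(3, b)) (Function('u')(b) = Add(Rational(-3, 4), Mul(Rational(1, 4), Mul(12, b))) = Add(Rational(-3, 4), Mul(3, b)))
Add(Mul(43, Function('u')(-2)), 159) = Add(Mul(43, Add(Rational(-3, 4), Mul(3, -2))), 159) = Add(Mul(43, Add(Rational(-3, 4), -6)), 159) = Add(Mul(43, Rational(-27, 4)), 159) = Add(Rational(-1161, 4), 159) = Rational(-525, 4)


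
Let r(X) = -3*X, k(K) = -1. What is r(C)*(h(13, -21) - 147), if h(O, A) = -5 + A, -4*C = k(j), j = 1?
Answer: 519/4 ≈ 129.75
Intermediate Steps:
C = ¼ (C = -¼*(-1) = ¼ ≈ 0.25000)
r(C)*(h(13, -21) - 147) = (-3*¼)*((-5 - 21) - 147) = -3*(-26 - 147)/4 = -¾*(-173) = 519/4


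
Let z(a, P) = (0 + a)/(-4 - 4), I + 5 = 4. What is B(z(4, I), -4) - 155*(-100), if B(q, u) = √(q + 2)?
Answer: 15500 + √6/2 ≈ 15501.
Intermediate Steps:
I = -1 (I = -5 + 4 = -1)
z(a, P) = -a/8 (z(a, P) = a/(-8) = a*(-⅛) = -a/8)
B(q, u) = √(2 + q)
B(z(4, I), -4) - 155*(-100) = √(2 - ⅛*4) - 155*(-100) = √(2 - ½) + 15500 = √(3/2) + 15500 = √6/2 + 15500 = 15500 + √6/2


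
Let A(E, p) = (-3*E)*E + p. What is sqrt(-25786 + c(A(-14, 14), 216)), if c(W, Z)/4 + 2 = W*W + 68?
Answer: 3*sqrt(143598) ≈ 1136.8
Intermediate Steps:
A(E, p) = p - 3*E**2 (A(E, p) = -3*E**2 + p = p - 3*E**2)
c(W, Z) = 264 + 4*W**2 (c(W, Z) = -8 + 4*(W*W + 68) = -8 + 4*(W**2 + 68) = -8 + 4*(68 + W**2) = -8 + (272 + 4*W**2) = 264 + 4*W**2)
sqrt(-25786 + c(A(-14, 14), 216)) = sqrt(-25786 + (264 + 4*(14 - 3*(-14)**2)**2)) = sqrt(-25786 + (264 + 4*(14 - 3*196)**2)) = sqrt(-25786 + (264 + 4*(14 - 588)**2)) = sqrt(-25786 + (264 + 4*(-574)**2)) = sqrt(-25786 + (264 + 4*329476)) = sqrt(-25786 + (264 + 1317904)) = sqrt(-25786 + 1318168) = sqrt(1292382) = 3*sqrt(143598)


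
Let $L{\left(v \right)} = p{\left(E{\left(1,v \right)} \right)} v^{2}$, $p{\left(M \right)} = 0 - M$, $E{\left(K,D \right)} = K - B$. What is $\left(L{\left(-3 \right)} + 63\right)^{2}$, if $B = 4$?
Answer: $8100$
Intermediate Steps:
$E{\left(K,D \right)} = -4 + K$ ($E{\left(K,D \right)} = K - 4 = -4 + K$)
$p{\left(M \right)} = - M$
$L{\left(v \right)} = 3 v^{2}$ ($L{\left(v \right)} = - (-4 + 1) v^{2} = \left(-1\right) \left(-3\right) v^{2} = 3 v^{2}$)
$\left(L{\left(-3 \right)} + 63\right)^{2} = \left(3 \left(-3\right)^{2} + 63\right)^{2} = \left(3 \cdot 9 + 63\right)^{2} = \left(27 + 63\right)^{2} = 90^{2} = 8100$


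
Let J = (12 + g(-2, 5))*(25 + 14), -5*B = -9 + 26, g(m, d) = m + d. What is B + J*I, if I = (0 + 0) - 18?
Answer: -52667/5 ≈ -10533.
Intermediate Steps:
g(m, d) = d + m
I = -18 (I = 0 - 18 = -18)
B = -17/5 (B = -(-9 + 26)/5 = -1/5*17 = -17/5 ≈ -3.4000)
J = 585 (J = (12 + (5 - 2))*(25 + 14) = (12 + 3)*39 = 15*39 = 585)
B + J*I = -17/5 + 585*(-18) = -17/5 - 10530 = -52667/5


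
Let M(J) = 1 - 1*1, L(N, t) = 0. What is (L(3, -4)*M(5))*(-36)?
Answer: 0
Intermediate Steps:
M(J) = 0 (M(J) = 1 - 1 = 0)
(L(3, -4)*M(5))*(-36) = (0*0)*(-36) = 0*(-36) = 0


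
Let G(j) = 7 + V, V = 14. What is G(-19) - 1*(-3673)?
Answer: 3694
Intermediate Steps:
G(j) = 21 (G(j) = 7 + 14 = 21)
G(-19) - 1*(-3673) = 21 - 1*(-3673) = 21 + 3673 = 3694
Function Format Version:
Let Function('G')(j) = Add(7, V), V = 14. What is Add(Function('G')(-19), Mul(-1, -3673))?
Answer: 3694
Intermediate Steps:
Function('G')(j) = 21 (Function('G')(j) = Add(7, 14) = 21)
Add(Function('G')(-19), Mul(-1, -3673)) = Add(21, Mul(-1, -3673)) = Add(21, 3673) = 3694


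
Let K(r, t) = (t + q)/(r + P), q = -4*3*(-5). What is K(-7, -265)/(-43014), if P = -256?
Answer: -205/11312682 ≈ -1.8121e-5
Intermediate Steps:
q = 60 (q = -12*(-5) = 60)
K(r, t) = (60 + t)/(-256 + r) (K(r, t) = (t + 60)/(r - 256) = (60 + t)/(-256 + r))
K(-7, -265)/(-43014) = ((60 - 265)/(-256 - 7))/(-43014) = (-205/(-263))*(-1/43014) = -1/263*(-205)*(-1/43014) = (205/263)*(-1/43014) = -205/11312682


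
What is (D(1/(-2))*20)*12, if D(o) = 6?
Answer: 1440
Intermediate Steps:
(D(1/(-2))*20)*12 = (6*20)*12 = 120*12 = 1440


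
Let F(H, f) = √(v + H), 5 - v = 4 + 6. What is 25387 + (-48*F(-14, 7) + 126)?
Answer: 25513 - 48*I*√19 ≈ 25513.0 - 209.23*I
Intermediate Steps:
v = -5 (v = 5 - (4 + 6) = 5 - 1*10 = 5 - 10 = -5)
F(H, f) = √(-5 + H)
25387 + (-48*F(-14, 7) + 126) = 25387 + (-48*√(-5 - 14) + 126) = 25387 + (-48*I*√19 + 126) = 25387 + (126 - 48*I*√19) = 25513 - 48*I*√19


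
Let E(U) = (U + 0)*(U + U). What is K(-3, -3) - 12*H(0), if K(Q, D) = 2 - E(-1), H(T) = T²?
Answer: 0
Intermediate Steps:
E(U) = 2*U² (E(U) = U*(2*U) = 2*U²)
K(Q, D) = 0 (K(Q, D) = 2 - 2*(-1)² = 2 - 2 = 0)
K(-3, -3) - 12*H(0) = 0 - 12*0² = 0 - 12*0 = 0 + 0 = 0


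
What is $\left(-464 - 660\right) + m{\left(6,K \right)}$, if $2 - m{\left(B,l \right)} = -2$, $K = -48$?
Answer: $-1120$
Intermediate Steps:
$m{\left(B,l \right)} = 4$ ($m{\left(B,l \right)} = 2 - -2 = 2 + 2 = 4$)
$\left(-464 - 660\right) + m{\left(6,K \right)} = \left(-464 - 660\right) + 4 = -1124 + 4 = -1120$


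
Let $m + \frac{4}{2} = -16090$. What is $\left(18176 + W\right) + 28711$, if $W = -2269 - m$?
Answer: $60710$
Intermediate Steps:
$m = -16092$ ($m = -2 - 16090 = -16092$)
$W = 13823$ ($W = -2269 - -16092 = -2269 + 16092 = 13823$)
$\left(18176 + W\right) + 28711 = \left(18176 + 13823\right) + 28711 = 31999 + 28711 = 60710$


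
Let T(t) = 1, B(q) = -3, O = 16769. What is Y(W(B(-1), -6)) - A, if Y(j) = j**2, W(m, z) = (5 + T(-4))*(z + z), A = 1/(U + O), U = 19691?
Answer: 189008639/36460 ≈ 5184.0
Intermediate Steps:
A = 1/36460 (A = 1/(19691 + 16769) = 1/36460 ≈ 2.7427e-5)
W(m, z) = 12*z (W(m, z) = (5 + 1)*(z + z) = 6*(2*z) = 12*z)
Y(W(B(-1), -6)) - A = (12*(-6))**2 - 1*1/36460 = (-72)**2 - 1/36460 = 5184 - 1/36460 = 189008639/36460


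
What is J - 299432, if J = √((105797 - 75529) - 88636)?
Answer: -299432 + 32*I*√57 ≈ -2.9943e+5 + 241.59*I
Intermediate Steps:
J = 32*I*√57 (J = √(30268 - 88636) = √(-58368) = 32*I*√57 ≈ 241.59*I)
J - 299432 = 32*I*√57 - 299432 = -299432 + 32*I*√57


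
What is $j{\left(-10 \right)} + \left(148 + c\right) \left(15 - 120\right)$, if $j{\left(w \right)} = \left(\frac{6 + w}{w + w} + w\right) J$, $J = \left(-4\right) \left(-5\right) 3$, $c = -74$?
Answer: $-8358$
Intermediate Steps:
$J = 60$ ($J = 20 \cdot 3 = 60$)
$j{\left(w \right)} = 60 w + \frac{30 \left(6 + w\right)}{w}$ ($j{\left(w \right)} = \left(\frac{6 + w}{w + w} + w\right) 60 = \left(\frac{6 + w}{2 w} + w\right) 60 = \left(w + \frac{6 + w}{2 w}\right) 60 = 60 w + \frac{30 \left(6 + w\right)}{w}$)
$j{\left(-10 \right)} + \left(148 + c\right) \left(15 - 120\right) = \left(30 + 60 \left(-10\right) + \frac{180}{-10}\right) + \left(148 - 74\right) \left(15 - 120\right) = \left(30 - 600 + 180 \left(- \frac{1}{10}\right)\right) + 74 \left(-105\right) = \left(30 - 600 - 18\right) - 7770 = -588 - 7770 = -8358$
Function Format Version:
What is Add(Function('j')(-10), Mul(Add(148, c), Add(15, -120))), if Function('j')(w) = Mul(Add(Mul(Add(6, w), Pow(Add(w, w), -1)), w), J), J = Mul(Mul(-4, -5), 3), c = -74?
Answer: -8358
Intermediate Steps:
J = 60 (J = Mul(20, 3) = 60)
Function('j')(w) = Add(Mul(60, w), Mul(30, Pow(w, -1), Add(6, w))) (Function('j')(w) = Mul(Add(Mul(Add(6, w), Pow(Add(w, w), -1)), w), 60) = Mul(Add(Mul(Add(6, w), Pow(Mul(2, w), -1)), w), 60) = Mul(Add(Mul(Add(6, w), Mul(Rational(1, 2), Pow(w, -1))), w), 60) = Mul(Add(Mul(Rational(1, 2), Pow(w, -1), Add(6, w)), w), 60) = Mul(Add(w, Mul(Rational(1, 2), Pow(w, -1), Add(6, w))), 60) = Add(Mul(60, w), Mul(30, Pow(w, -1), Add(6, w))))
Add(Function('j')(-10), Mul(Add(148, c), Add(15, -120))) = Add(Add(30, Mul(60, -10), Mul(180, Pow(-10, -1))), Mul(Add(148, -74), Add(15, -120))) = Add(Add(30, -600, Mul(180, Rational(-1, 10))), Mul(74, -105)) = Add(Add(30, -600, -18), -7770) = Add(-588, -7770) = -8358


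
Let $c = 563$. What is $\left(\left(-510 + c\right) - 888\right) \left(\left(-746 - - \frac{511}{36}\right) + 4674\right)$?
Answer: $- \frac{118502365}{36} \approx -3.2917 \cdot 10^{6}$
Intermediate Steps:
$\left(\left(-510 + c\right) - 888\right) \left(\left(-746 - - \frac{511}{36}\right) + 4674\right) = \left(\left(-510 + 563\right) - 888\right) \left(\left(-746 - - \frac{511}{36}\right) + 4674\right) = \left(53 - 888\right) \left(\left(-746 - \left(-511\right) \frac{1}{36}\right) + 4674\right) = - 835 \left(\left(-746 - - \frac{511}{36}\right) + 4674\right) = - 835 \left(\left(-746 + \frac{511}{36}\right) + 4674\right) = - 835 \left(- \frac{26345}{36} + 4674\right) = \left(-835\right) \frac{141919}{36} = - \frac{118502365}{36}$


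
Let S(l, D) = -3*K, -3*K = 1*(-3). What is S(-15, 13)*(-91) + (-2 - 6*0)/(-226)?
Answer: 30850/113 ≈ 273.01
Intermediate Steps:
K = 1 (K = -(-3)/3 = -⅓*(-3) = 1)
S(l, D) = -3 (S(l, D) = -3*1 = -3)
S(-15, 13)*(-91) + (-2 - 6*0)/(-226) = -3*(-91) + (-2 - 6*0)/(-226) = 273 + (-2 + 0)*(-1/226) = 273 - 2*(-1/226) = 273 + 1/113 = 30850/113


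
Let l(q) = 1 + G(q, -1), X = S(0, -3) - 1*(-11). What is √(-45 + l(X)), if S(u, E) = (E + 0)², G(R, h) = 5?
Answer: I*√39 ≈ 6.245*I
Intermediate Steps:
S(u, E) = E²
X = 20 (X = (-3)² - 1*(-11) = 9 + 11 = 20)
l(q) = 6 (l(q) = 1 + 5 = 6)
√(-45 + l(X)) = √(-45 + 6) = √(-39) = I*√39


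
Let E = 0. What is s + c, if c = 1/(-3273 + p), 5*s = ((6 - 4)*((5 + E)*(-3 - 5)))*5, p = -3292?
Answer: -525201/6565 ≈ -80.000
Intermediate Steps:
s = -80 (s = (((6 - 4)*((5 + 0)*(-3 - 5)))*5)/5 = ((2*(5*(-8)))*5)/5 = ((2*(-40))*5)/5 = (-80*5)/5 = (⅕)*(-400) = -80)
c = -1/6565 (c = 1/(-3273 - 3292) = 1/(-6565) = -1/6565 ≈ -0.00015232)
s + c = -80 - 1/6565 = -525201/6565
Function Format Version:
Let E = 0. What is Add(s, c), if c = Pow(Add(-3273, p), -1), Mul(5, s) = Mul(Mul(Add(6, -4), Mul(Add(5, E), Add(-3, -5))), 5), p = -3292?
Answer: Rational(-525201, 6565) ≈ -80.000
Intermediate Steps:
s = -80 (s = Mul(Rational(1, 5), Mul(Mul(Add(6, -4), Mul(Add(5, 0), Add(-3, -5))), 5)) = Mul(Rational(1, 5), Mul(Mul(2, Mul(5, -8)), 5)) = Mul(Rational(1, 5), Mul(Mul(2, -40), 5)) = Mul(Rational(1, 5), Mul(-80, 5)) = Mul(Rational(1, 5), -400) = -80)
c = Rational(-1, 6565) (c = Pow(Add(-3273, -3292), -1) = Pow(-6565, -1) = Rational(-1, 6565) ≈ -0.00015232)
Add(s, c) = Add(-80, Rational(-1, 6565)) = Rational(-525201, 6565)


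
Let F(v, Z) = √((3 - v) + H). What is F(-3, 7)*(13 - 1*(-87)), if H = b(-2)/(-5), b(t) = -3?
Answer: 20*√165 ≈ 256.90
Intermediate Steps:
H = ⅗ (H = -3/(-5) = -3*(-⅕) = ⅗ ≈ 0.60000)
F(v, Z) = √(18/5 - v) (F(v, Z) = √((3 - v) + ⅗) = √(18/5 - v))
F(-3, 7)*(13 - 1*(-87)) = (√(90 - 25*(-3))/5)*(13 - 1*(-87)) = (√(90 + 75)/5)*(13 + 87) = (√165/5)*100 = 20*√165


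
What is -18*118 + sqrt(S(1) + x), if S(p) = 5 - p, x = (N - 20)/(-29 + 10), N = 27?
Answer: -2124 + sqrt(1311)/19 ≈ -2122.1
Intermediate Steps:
x = -7/19 (x = (27 - 20)/(-29 + 10) = 7/(-19) = 7*(-1/19) = -7/19 ≈ -0.36842)
-18*118 + sqrt(S(1) + x) = -18*118 + sqrt((5 - 1*1) - 7/19) = -2124 + sqrt((5 - 1) - 7/19) = -2124 + sqrt(4 - 7/19) = -2124 + sqrt(69/19) = -2124 + sqrt(1311)/19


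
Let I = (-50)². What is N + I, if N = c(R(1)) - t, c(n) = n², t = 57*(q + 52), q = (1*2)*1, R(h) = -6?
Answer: -542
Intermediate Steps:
q = 2 (q = 2*1 = 2)
I = 2500
t = 3078 (t = 57*(2 + 52) = 57*54 = 3078)
N = -3042 (N = (-6)² - 1*3078 = 36 - 3078 = -3042)
N + I = -3042 + 2500 = -542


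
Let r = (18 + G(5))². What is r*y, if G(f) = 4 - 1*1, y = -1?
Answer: -441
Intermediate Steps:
G(f) = 3 (G(f) = 4 - 1 = 3)
r = 441 (r = (18 + 3)² = 21² = 441)
r*y = 441*(-1) = -441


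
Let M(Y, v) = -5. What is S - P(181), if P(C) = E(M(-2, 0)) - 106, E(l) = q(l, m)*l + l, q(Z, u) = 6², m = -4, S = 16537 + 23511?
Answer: 40339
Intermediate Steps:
S = 40048
q(Z, u) = 36
E(l) = 37*l (E(l) = 36*l + l = 37*l)
P(C) = -291 (P(C) = 37*(-5) - 106 = -185 - 106 = -291)
S - P(181) = 40048 - 1*(-291) = 40048 + 291 = 40339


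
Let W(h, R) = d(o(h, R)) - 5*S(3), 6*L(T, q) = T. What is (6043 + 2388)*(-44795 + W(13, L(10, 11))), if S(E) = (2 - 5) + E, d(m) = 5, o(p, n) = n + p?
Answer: -377624490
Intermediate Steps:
L(T, q) = T/6
S(E) = -3 + E
W(h, R) = 5 (W(h, R) = 5 - 5*(-3 + 3) = 5 - 5*0 = 5 + 0 = 5)
(6043 + 2388)*(-44795 + W(13, L(10, 11))) = (6043 + 2388)*(-44795 + 5) = 8431*(-44790) = -377624490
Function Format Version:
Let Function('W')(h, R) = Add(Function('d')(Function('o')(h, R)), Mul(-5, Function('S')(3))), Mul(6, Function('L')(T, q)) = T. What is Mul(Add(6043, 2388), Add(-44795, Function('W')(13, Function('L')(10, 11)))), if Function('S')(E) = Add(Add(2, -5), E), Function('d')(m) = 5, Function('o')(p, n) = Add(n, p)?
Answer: -377624490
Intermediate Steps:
Function('L')(T, q) = Mul(Rational(1, 6), T)
Function('S')(E) = Add(-3, E)
Function('W')(h, R) = 5 (Function('W')(h, R) = Add(5, Mul(-5, Add(-3, 3))) = Add(5, Mul(-5, 0)) = Add(5, 0) = 5)
Mul(Add(6043, 2388), Add(-44795, Function('W')(13, Function('L')(10, 11)))) = Mul(Add(6043, 2388), Add(-44795, 5)) = Mul(8431, -44790) = -377624490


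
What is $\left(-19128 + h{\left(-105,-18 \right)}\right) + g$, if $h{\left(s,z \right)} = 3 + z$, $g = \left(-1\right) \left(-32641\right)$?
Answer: $13498$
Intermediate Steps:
$g = 32641$
$\left(-19128 + h{\left(-105,-18 \right)}\right) + g = \left(-19128 + \left(3 - 18\right)\right) + 32641 = \left(-19128 - 15\right) + 32641 = -19143 + 32641 = 13498$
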